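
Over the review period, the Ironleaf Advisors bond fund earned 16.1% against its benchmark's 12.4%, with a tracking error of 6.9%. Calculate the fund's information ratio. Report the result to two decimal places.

0.54

IR = (Rp − Rb) / TE = (16.1% − 12.4%) / 6.9% = 3.70% / 6.9% = 0.5362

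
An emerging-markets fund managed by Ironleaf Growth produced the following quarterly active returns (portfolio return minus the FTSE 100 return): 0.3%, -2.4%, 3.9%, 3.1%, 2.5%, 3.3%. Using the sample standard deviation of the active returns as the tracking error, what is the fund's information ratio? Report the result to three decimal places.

r̄ = (0.3 − 2.4 + 3.9 + 3.1 + 2.5 + 3.3) / 6 = 1.7833%
Sample σ = √[Σ(r − r̄)² / 5] = √[28.7283 / 5] = √5.7457 = 2.3970%
IR = r̄ / tracking error = 1.7833 / 2.3970 = 0.7440

0.744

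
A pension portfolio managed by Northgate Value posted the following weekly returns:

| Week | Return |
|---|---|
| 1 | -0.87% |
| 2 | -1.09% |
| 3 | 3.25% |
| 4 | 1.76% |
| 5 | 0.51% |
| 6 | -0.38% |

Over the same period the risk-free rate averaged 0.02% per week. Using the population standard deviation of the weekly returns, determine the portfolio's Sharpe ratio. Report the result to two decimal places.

Mean return r̄ = 3.180 / 6 = 0.5300%
Population std dev = √[14.3242 / 6] = 1.5451%
Sharpe = (r̄ − rf) / σ = (0.5300 − 0.02) / 1.5451 = 0.5100 / 1.5451 = 0.3301

0.33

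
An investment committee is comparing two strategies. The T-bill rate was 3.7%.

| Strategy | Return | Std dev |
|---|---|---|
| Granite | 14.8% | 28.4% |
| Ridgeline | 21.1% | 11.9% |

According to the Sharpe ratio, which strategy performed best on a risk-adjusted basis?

Ridgeline

Granite: Sharpe ratio = (14.8% − 3.7%) / 28.4% = 0.391
Ridgeline: Sharpe ratio = (21.1% − 3.7%) / 11.9% = 1.462
Highest: Ridgeline (1.462).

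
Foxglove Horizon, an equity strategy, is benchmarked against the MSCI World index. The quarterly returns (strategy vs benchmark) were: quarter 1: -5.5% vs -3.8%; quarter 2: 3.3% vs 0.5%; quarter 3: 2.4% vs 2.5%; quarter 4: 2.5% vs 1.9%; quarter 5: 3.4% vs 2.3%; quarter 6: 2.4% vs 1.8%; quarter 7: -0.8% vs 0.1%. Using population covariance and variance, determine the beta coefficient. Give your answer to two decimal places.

r̄p = 1.1000%,  r̄m = 0.7571%
Cov = Σ(rp − r̄p)(rm − r̄m) / 7 = 5.6471
Var(rm) = Σ(rm − r̄m)² / 7 = 4.1539
β = Cov / Var = 5.6471 / 4.1539 = 1.3595

1.36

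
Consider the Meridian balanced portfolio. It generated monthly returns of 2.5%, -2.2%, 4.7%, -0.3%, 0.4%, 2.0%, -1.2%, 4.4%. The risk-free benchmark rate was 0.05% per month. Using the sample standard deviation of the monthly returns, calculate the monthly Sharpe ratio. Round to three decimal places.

r̄ = (2.5 − 2.2 + 4.7 − 0.3 + 0.4 + 2 − 1.2 + 4.4) / 8 = 1.2875%
Sample std dev = √[44.9688 / 7] = 2.5346%
Sharpe = (r̄ − rf) / σ = (1.2875 − 0.05) / 2.5346 = 1.2375 / 2.5346 = 0.4882

0.488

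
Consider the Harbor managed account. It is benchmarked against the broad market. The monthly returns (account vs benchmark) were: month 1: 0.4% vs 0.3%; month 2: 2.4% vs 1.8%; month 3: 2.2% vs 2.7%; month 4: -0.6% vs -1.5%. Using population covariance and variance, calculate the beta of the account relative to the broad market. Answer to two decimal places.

r̄p = 1.1000%,  r̄m = 0.8250%
Cov = Σ(rp − r̄p)(rm − r̄m) / 4 = 1.9125
Var(rm) = Σ(rm − r̄m)² / 4 = 2.5369
β = Cov / Var = 1.9125 / 2.5369 = 0.7539

0.75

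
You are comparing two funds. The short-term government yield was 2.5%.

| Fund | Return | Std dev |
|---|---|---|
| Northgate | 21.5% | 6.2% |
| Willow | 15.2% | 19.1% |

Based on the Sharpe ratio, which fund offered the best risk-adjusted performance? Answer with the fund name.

Northgate

Northgate: Sharpe ratio = (21.5% − 2.5%) / 6.2% = 3.065
Willow: Sharpe ratio = (15.2% − 2.5%) / 19.1% = 0.665
Highest: Northgate (3.065).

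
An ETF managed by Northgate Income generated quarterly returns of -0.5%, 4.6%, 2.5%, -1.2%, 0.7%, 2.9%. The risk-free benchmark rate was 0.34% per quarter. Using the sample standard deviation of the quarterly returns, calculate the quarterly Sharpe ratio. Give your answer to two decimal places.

0.52

r̄ = (-0.5 + 4.6 + 2.5 − 1.2 + 0.7 + 2.9) / 6 = 9.00 / 6 = 1.5000%
Sample σ = √[Σ(r − r̄)² / 5] = √[24.5000 / 5] = √4.9000 = 2.2136%
Sharpe = (r̄ − rf) / σ = (1.5000 − 0.34) / 2.2136 = 1.1600 / 2.2136 = 0.5240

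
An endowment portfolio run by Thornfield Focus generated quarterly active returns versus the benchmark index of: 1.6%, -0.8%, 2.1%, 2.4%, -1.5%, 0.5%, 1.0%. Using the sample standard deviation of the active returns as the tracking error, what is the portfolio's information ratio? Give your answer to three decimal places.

0.517

Mean return μ = 5.30 / 7 = 0.7571%
Σ(r − μ)² = (1.6 − 0.7571)² + (-0.8 − 0.7571)² + (2.1 − 0.7571)² + … = 12.8571
σ = √[12.8571 / 6] = 1.4638%
IR = μ / tracking error = 0.7571 / 1.4638 = 0.5172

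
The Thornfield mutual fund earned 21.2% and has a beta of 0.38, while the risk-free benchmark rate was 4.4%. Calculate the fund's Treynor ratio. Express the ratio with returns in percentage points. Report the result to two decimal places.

Treynor = (Rp − Rf) / β = (21.2% − 4.4%) / 0.38 = 16.80 / 0.38 = 44.2105

44.21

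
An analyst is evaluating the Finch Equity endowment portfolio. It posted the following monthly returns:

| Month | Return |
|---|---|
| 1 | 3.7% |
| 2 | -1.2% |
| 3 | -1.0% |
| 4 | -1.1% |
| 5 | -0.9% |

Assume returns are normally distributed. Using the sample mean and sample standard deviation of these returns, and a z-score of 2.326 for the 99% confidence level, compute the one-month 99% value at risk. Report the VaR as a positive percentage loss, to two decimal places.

r̄ = (3.7 − 1.2 − 1 − 1.1 − 0.9) / 5 = -0.1000%
Sample σ = √[Σ(r − r̄)² / 4] = √[18.1000 / 4] = √4.5250 = 2.1272%
VaR = −(r̄ − z·σ) = −(-0.1000 − 2.326 × 2.1272) = −(-5.0479) = 5.0479%

5.05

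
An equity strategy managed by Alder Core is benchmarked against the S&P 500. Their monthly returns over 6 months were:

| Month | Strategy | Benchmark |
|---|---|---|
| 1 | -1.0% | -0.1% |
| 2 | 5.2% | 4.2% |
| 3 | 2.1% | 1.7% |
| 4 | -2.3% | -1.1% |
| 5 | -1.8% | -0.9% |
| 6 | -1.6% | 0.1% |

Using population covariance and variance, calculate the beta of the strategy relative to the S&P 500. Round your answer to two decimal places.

r̄p = 0.1000%,  r̄m = 0.6500%
Cov = Σ(rp − r̄p)(rm − r̄m) / 6 = 4.8517
Var(rm) = Σ(rm − r̄m)² / 6 = 3.3392
β = Cov / Var = 4.8517 / 3.3392 = 1.4530

1.45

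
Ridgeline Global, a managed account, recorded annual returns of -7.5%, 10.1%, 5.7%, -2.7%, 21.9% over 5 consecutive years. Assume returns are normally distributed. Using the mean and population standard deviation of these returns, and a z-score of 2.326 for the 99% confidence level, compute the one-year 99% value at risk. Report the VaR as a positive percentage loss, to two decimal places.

18.37

μ = (-7.5 + 10.1 + 5.7 − 2.7 + 21.9) / 5 = 27.50 / 5 = 5.5000%
Σ(r − μ)² = 526.4000; population σ = √(526.4000/5) = 10.2606%
VaR = −(μ − z·σ) = −(5.5000 − 2.326 × 10.2606) = −(-18.3662) = 18.3662%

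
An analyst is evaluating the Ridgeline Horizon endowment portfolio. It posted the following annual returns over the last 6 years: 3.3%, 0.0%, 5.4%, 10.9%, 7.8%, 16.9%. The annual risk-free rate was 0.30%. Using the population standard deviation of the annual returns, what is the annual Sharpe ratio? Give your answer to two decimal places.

r̄ = (3.3 + 0 + 5.4 + 10.9 + 7.8 + 16.9) / 6 = 44.30 / 6 = 7.3833%
Σ(r − r̄)² = 178.2283; population σ = √(178.2283/6) = 5.4502%
Sharpe = (r̄ − rf) / σ = (7.3833 − 0.3) / 5.4502 = 7.0833 / 5.4502 = 1.2996

1.30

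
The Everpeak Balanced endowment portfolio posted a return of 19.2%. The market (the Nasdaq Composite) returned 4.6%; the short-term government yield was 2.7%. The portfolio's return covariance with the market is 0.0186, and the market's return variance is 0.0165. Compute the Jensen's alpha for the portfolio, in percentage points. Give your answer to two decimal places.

β = Cov / Var = 0.0186 / 0.0165 = 1.1273
E[R] = Rf + β(Rm − Rf) = 2.7% + 1.1273 × (4.6% − 2.7%) = 4.8419%
α = Rp − E[R] = 19.2% − 4.8419% = 14.3581

14.36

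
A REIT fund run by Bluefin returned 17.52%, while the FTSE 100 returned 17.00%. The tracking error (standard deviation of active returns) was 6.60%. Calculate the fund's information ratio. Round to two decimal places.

0.08

IR = (Rp − Rb) / TE = (17.52% − 17.00%) / 6.60% = 0.52% / 6.60% = 0.0788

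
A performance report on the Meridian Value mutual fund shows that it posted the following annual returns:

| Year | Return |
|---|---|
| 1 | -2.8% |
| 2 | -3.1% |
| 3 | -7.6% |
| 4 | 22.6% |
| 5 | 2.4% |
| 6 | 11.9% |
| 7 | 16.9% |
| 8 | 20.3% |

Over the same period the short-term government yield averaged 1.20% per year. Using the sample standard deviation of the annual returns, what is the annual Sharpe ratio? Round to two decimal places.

r̄ = (-2.8 − 3.1 − 7.6 + 22.6 + 2.4 + 11.9 + 16.9 + 20.3) / 8 = 7.5750%
Sample σ = √[Σ(r − r̄)² / 7] = √[971.9950 / 7] = √138.8564 = 11.7837%
Sharpe = (r̄ − rf) / σ = (7.5750 − 1.2) / 11.7837 = 6.3750 / 11.7837 = 0.5410

0.54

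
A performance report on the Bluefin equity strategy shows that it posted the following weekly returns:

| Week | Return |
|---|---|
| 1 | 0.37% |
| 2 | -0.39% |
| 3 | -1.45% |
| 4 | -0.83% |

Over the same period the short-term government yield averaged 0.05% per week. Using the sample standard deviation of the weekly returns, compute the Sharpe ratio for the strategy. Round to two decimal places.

Mean return μ = -2.300 / 4 = -0.5750%
Sample std dev = √[1.7579 / 3] = 0.7655%
Sharpe = (μ − rf) / σ = (-0.5750 − 0.05) / 0.7655 = -0.6250 / 0.7655 = -0.8165

-0.82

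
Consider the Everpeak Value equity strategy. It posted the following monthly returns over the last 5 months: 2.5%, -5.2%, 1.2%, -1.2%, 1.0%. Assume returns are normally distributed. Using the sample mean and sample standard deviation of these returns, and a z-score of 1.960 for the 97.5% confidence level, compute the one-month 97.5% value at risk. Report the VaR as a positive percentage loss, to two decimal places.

μ = (2.5 − 5.2 + 1.2 − 1.2 + 1) / 5 = -1.70 / 5 = -0.3400%
Sample σ = √[Σ(r − μ)² / 4] = √[36.5920 / 4] = √9.1480 = 3.0246%
VaR = −(μ − z·σ) = −(-0.3400 − 1.960 × 3.0246) = −(-6.2682) = 6.2682%

6.27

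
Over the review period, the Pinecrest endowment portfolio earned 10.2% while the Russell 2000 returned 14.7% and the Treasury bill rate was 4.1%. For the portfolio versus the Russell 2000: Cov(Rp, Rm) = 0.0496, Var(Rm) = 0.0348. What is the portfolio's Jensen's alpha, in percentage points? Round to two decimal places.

-9.01

β = Cov / Var = 0.0496 / 0.0348 = 1.4253
E[R] = Rf + β(Rm − Rf) = 4.1% + 1.4253 × (14.7% − 4.1%) = 19.2082%
α = Rp − E[R] = 10.2% − 19.2082% = -9.0082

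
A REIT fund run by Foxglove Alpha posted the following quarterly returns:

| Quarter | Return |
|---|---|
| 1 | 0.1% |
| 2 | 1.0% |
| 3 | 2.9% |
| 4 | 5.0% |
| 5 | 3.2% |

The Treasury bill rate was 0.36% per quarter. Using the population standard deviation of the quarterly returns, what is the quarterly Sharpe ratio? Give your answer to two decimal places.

1.21

μ = (0.1 + 1 + 2.9 + 5 + 3.2) / 5 = 12.20 / 5 = 2.4400%
Σ(r − μ)² = 14.8920; population σ = √(14.8920/5) = 1.7258%
Sharpe = (μ − rf) / σ = (2.4400 − 0.36) / 1.7258 = 2.0800 / 1.7258 = 1.2052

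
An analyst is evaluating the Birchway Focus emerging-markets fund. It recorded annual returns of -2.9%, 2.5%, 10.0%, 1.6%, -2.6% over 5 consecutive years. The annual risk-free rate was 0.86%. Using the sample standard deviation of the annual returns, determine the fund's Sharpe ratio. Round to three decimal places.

0.165

r̄ = (-2.9 + 2.5 + 10 + 1.6 − 2.6) / 5 = 1.7200%
Σ(r − r̄)² = (-2.9 − 1.7200)² + (2.5 − 1.7200)² + (10 − 1.7200)² + … = 109.1880
sample σ = √(109.1880 / 4) = √27.2970 = 5.2247%
Sharpe = (r̄ − rf) / σ = (1.7200 − 0.86) / 5.2247 = 0.8600 / 5.2247 = 0.1646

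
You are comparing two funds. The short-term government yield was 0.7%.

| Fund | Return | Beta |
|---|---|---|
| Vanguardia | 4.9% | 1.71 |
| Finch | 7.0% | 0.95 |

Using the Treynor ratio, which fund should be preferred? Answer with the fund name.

Vanguardia: Treynor = (4.9% − 0.7%) / 1.71 = 2.456
Finch: Treynor = (7.0% − 0.7%) / 0.95 = 6.632
Highest: Finch (6.632).

Finch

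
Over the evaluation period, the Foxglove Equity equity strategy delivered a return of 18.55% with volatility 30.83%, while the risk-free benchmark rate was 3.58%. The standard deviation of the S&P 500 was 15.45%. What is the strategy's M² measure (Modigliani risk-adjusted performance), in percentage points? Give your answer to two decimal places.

Sharpe = (Rp − Rf) / σp = (18.55% − 3.58%) / 30.83% = 0.4856
M² = Rf + Sharpe × σm = 3.58% + 0.4856 × 15.45% = 11.0825%

11.08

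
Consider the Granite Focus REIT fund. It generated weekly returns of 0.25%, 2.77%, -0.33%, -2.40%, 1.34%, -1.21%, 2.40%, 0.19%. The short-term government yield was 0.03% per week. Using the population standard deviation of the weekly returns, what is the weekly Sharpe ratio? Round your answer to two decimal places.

0.21

μ = (0.25 + 2.77 − 0.33 − 2.4 + 1.34 − 1.21 + 2.4 + 0.19) / 8 = 0.3763%
Σ(r − μ)² = (0.25 − 0.3763)² + (2.77 − 0.3763)² + (-0.33 − 0.3763)² + … = 21.5276
population σ = √(21.5276 / 8) = √2.6910 = 1.6404%
Sharpe = (μ − rf) / σ = (0.3763 − 0.03) / 1.6404 = 0.3463 / 1.6404 = 0.2111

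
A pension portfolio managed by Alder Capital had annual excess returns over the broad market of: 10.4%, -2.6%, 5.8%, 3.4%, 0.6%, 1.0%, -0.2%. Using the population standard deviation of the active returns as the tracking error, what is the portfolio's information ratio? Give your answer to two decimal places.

r̄ = (10.4 − 2.6 + 5.8 + 3.4 + 0.6 + 1 − 0.2) / 7 = 18.40 / 7 = 2.6286%
Σ(r − r̄)² = (10.4 − 2.6286)² + (-2.6 − 2.6286)² + … = 113.1543
σ = √[113.1543 / 7] = 4.0206%
IR = r̄ / tracking error = 2.6286 / 4.0206 = 0.6538

0.65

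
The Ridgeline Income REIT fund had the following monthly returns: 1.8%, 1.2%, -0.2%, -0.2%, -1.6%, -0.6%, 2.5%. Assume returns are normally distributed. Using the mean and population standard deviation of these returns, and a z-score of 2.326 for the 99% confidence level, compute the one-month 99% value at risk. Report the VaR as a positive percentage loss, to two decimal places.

r̄ = (1.8 + 1.2 − 0.2 − 0.2 − 1.6 − 0.6 + 2.5) / 7 = 2.90 / 7 = 0.4143%
Σ(r − r̄)² = 12.7286; population σ = √(12.7286/7) = 1.3485%
VaR = −(r̄ − z·σ) = −(0.4143 − 2.326 × 1.3485) = −(-2.7223) = 2.7223%

2.72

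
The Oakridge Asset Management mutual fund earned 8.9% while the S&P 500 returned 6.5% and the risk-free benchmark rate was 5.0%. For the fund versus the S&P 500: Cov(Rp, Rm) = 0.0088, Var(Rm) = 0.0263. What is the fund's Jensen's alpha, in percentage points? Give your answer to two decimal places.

β = Cov / Var = 0.0088 / 0.0263 = 0.3346
E[R] = Rf + β(Rm − Rf) = 5.0% + 0.3346 × (6.5% − 5.0%) = 5.5019%
α = Rp − E[R] = 8.9% − 5.5019% = 3.3981

3.40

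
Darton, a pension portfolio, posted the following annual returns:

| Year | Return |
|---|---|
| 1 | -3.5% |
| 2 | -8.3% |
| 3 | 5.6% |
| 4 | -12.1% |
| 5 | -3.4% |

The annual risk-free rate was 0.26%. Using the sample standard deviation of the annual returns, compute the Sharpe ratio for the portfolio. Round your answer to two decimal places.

μ = (-3.5 − 8.3 + 5.6 − 12.1 − 3.4) / 5 = -4.3400%
Σ(r − μ)² = (-3.5 − (-4.3400))² + (-8.3 − (-4.3400))² + (5.6 − (-4.3400))² + … = 176.2920
σ = √[176.2920 / 4] = 6.6387%
Sharpe = (μ − rf) / σ = (-4.3400 − 0.26) / 6.6387 = -4.6000 / 6.6387 = -0.6929

-0.69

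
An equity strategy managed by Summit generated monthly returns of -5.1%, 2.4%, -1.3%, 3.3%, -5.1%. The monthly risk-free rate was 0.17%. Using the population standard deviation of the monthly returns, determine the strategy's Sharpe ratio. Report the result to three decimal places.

r̄ = (-5.1 + 2.4 − 1.3 + 3.3 − 5.1) / 5 = -1.1600%
Population std dev = √[63.6320 / 5] = 3.5674%
Sharpe = (r̄ − rf) / σ = (-1.1600 − 0.17) / 3.5674 = -1.3300 / 3.5674 = -0.3728

-0.373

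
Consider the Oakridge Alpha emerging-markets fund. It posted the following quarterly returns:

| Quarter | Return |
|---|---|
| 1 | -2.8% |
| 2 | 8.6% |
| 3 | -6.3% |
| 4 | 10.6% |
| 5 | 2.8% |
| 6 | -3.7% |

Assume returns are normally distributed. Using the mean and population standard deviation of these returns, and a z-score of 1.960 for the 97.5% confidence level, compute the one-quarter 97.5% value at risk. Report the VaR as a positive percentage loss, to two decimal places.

μ = (-2.8 + 8.6 − 6.3 + 10.6 + 2.8 − 3.7) / 6 = 1.5333%
Σ(r − μ)² = 241.2733; population σ = √(241.2733/6) = 6.3413%
VaR = −(μ − z·σ) = −(1.5333 − 1.960 × 6.3413) = −(-10.8956) = 10.8956%

10.90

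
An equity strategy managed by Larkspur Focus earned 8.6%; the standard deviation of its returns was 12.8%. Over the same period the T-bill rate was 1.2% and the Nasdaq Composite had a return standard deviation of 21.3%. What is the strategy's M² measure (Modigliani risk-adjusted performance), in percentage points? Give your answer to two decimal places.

Sharpe = (Rp − Rf) / σp = (8.6% − 1.2%) / 12.8% = 0.5781
M² = Rf + Sharpe × σm = 1.2% + 0.5781 × 21.3% = 13.5135%

13.51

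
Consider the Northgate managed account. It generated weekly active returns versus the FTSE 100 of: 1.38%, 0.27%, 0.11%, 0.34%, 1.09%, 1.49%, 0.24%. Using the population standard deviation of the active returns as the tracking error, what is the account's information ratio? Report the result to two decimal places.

1.28

r̄ = (1.38 + 0.27 + 0.11 + 0.34 + 1.09 + 1.49 + 0.24) / 7 = 0.7029%
Σ(r − r̄)² = 2.1127; population σ = √(2.1127/7) = 0.5494%
IR = r̄ / tracking error = 0.7029 / 0.5494 = 1.2794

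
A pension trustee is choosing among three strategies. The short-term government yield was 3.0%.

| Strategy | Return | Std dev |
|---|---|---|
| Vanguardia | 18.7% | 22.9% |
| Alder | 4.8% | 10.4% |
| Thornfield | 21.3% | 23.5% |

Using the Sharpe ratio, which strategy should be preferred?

Vanguardia: Sharpe ratio = (18.7% − 3.0%) / 22.9% = 0.686
Alder: Sharpe ratio = (4.8% − 3.0%) / 10.4% = 0.173
Thornfield: Sharpe ratio = (21.3% − 3.0%) / 23.5% = 0.779
Highest: Thornfield (0.779).

Thornfield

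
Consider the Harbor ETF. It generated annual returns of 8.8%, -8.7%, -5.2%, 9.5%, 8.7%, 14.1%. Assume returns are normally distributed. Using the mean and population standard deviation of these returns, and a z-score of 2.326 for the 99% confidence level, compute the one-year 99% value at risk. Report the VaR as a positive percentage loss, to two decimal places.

μ = (8.8 − 8.7 − 5.2 + 9.5 + 8.7 + 14.1) / 6 = 4.5333%
Σ(r − μ)² = (8.8 − 4.5333)² + (-8.7 − 4.5333)² + … = 421.6133
σ = √[421.6133 / 6] = 8.3827%
VaR = −(μ − z·σ) = −(4.5333 − 2.326 × 8.3827) = −(-14.9649) = 14.9649%

14.96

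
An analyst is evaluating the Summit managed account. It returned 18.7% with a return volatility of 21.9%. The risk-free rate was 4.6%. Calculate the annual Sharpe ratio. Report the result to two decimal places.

0.64

Sharpe = (Rp − Rf) / σp = (18.7% − 4.6%) / 21.9% = 14.10% / 21.9% = 0.6438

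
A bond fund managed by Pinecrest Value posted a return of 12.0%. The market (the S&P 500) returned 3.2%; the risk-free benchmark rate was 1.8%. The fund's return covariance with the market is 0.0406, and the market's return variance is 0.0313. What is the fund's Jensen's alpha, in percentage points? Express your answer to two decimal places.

β = Cov / Var = 0.0406 / 0.0313 = 1.2971
E[R] = Rf + β(Rm − Rf) = 1.8% + 1.2971 × (3.2% − 1.8%) = 3.6159%
α = Rp − E[R] = 12.0% − 3.6159% = 8.3841

8.38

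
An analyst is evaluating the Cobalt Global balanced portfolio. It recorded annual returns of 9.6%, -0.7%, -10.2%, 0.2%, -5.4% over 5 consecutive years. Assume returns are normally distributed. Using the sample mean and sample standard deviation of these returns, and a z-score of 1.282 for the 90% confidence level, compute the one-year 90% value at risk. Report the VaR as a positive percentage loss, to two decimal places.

r̄ = (9.6 − 0.7 − 10.2 + 0.2 − 5.4) / 5 = -1.3000%
Sample std dev = √[217.4400 / 4] = 7.3729%
VaR = −(r̄ − z·σ) = −(-1.3000 − 1.282 × 7.3729) = −(-10.7521) = 10.7521%

10.75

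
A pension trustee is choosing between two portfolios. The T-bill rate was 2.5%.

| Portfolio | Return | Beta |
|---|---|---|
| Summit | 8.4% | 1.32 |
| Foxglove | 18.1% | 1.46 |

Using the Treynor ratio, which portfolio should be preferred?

Summit: Treynor = (8.4% − 2.5%) / 1.32 = 4.470
Foxglove: Treynor = (18.1% − 2.5%) / 1.46 = 10.685
Highest: Foxglove (10.685).

Foxglove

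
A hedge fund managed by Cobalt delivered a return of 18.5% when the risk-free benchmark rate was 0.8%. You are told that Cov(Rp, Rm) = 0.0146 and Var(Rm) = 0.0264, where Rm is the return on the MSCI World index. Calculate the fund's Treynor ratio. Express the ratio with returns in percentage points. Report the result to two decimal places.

32.01

β = Cov / Var = 0.0146 / 0.0264 = 0.5530
Treynor = (Rp − Rf) / β = (18.5% − 0.8%) / 0.5530 = 17.70 / 0.5530 = 32.0072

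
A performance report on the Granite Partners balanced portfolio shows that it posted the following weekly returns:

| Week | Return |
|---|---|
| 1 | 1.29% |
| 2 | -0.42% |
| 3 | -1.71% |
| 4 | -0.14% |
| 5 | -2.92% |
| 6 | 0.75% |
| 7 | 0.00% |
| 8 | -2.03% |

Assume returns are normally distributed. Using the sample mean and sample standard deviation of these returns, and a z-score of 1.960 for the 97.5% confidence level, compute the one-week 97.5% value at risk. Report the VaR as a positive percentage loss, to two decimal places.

Mean return μ = -5.180 / 8 = -0.6475%
Σ(r − μ)² = (1.29 − (-0.6475))² + (-0.42 − (-0.6475))² + … = 14.6400
sample σ = √(14.6400 / 7) = √2.0914 = 1.4462%
VaR = −(μ − z·σ) = −(-0.6475 − 1.960 × 1.4462) = −(-3.4821) = 3.4821%

3.48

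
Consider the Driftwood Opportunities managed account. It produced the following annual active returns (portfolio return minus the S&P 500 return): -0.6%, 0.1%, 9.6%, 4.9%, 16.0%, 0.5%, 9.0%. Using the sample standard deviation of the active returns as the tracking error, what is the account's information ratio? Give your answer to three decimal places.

Mean return μ = 39.50 / 7 = 5.6429%
Sample std dev = √[230.8971 / 6] = 6.2035%
IR = μ / tracking error = 5.6429 / 6.2035 = 0.9096

0.910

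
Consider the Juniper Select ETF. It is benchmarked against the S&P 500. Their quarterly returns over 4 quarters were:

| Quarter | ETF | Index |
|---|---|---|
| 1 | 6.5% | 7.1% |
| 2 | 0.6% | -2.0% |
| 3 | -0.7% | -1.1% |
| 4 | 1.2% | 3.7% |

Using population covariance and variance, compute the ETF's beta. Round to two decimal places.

r̄p = 1.9000%,  r̄m = 1.9250%
Cov = Σ(rp − r̄p)(rm − r̄m) / 4 = 8.8825
Var(rm) = Σ(rm − r̄m)² / 4 = 13.6219
β = Cov / Var = 8.8825 / 13.6219 = 0.6521

0.65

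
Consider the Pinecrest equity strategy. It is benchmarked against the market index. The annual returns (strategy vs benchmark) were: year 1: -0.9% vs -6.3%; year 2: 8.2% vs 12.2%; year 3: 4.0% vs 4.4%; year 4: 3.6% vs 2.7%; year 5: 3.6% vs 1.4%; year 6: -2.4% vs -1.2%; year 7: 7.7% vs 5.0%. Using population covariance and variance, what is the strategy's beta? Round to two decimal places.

r̄p = 3.4000%,  r̄m = 2.6000%
Cov = Σ(rp − r̄p)(rm − r̄m) / 7 = 16.7957
Var(rm) = Σ(rm − r̄m)² / 7 = 28.0371
β = Cov / Var = 16.7957 / 28.0371 = 0.5991

0.60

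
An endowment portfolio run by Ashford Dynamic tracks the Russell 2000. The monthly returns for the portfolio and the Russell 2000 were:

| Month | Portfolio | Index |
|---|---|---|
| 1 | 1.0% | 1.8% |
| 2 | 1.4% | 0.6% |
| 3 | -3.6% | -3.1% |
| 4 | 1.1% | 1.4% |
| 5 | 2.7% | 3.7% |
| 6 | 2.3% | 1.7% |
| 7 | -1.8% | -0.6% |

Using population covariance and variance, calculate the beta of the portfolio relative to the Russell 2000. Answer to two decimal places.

r̄p = 0.4429%,  r̄m = 0.7857%
Cov = Σ(rp − r̄p)(rm − r̄m) / 7 = 3.9835
Var(rm) = Σ(rm − r̄m)² / 7 = 3.9698
β = Cov / Var = 3.9835 / 3.9698 = 1.0035

1.00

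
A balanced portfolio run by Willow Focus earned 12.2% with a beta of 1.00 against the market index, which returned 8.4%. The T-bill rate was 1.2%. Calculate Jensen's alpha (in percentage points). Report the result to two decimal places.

CAPM expected return = Rf + β(Rm − Rf) = 1.2% + 1.00 × (8.4% − 1.2%) = 1.2 + 1.00 × 7.20 = 8.4000%
Jensen's α = Rp − E[R] = 12.2% − 8.4000% = 3.8000

3.80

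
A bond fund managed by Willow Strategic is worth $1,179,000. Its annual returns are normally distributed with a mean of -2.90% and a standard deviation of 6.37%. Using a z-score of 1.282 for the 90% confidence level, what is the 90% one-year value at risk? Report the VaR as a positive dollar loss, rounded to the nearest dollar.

Return at the 90% tail: μ − z·σ = -2.90% − 1.282 × 6.37% = -2.9 − 8.16634 = -11.06634%
VaR = −(-11.06634%) × $1,179,000 = 11.06634% × $1,179,000 = $130,472

$130,472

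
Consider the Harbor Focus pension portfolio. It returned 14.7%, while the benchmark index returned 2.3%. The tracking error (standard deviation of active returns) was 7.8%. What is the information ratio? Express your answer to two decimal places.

1.59

IR = (Rp − Rb) / TE = (14.7% − 2.3%) / 7.8% = 12.40% / 7.8% = 1.5897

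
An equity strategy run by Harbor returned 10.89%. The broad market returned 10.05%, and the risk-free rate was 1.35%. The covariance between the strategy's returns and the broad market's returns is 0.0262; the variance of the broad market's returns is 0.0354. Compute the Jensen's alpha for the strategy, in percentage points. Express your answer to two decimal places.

3.10

β = Cov / Var = 0.0262 / 0.0354 = 0.7401
E[R] = Rf + β(Rm − Rf) = 1.35% + 0.7401 × (10.05% − 1.35%) = 7.7889%
α = Rp − E[R] = 10.89% − 7.7889% = 3.1011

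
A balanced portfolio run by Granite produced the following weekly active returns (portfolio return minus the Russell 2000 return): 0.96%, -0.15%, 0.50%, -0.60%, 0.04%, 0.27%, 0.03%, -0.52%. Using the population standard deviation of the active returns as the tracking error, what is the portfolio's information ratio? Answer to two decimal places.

0.14

r̄ = (0.96 − 0.15 + 0.5 − 0.6 + 0.04 + 0.27 + 0.03 − 0.52) / 8 = 0.0663%
Population σ = √[Σ(r − r̄)² / 8] = √[1.8648 / 8] = √0.2331 = 0.4828%
IR = r̄ / tracking error = 0.0663 / 0.4828 = 0.1373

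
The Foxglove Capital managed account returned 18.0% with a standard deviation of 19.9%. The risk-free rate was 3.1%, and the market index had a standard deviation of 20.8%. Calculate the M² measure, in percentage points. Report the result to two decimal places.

Sharpe = (Rp − Rf) / σp = (18.0% − 3.1%) / 19.9% = 0.7487
M² = Rf + Sharpe × σm = 3.1% + 0.7487 × 20.8% = 18.6730%

18.67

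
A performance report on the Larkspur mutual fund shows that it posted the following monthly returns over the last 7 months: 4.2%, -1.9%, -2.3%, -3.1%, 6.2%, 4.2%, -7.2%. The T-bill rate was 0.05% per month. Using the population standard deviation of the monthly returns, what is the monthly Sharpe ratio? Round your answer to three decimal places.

-0.008

Mean return r̄ = 0.10 / 7 = 0.0143%
Population std dev = √[144.0686 / 7] = 4.5367%
Sharpe = (r̄ − rf) / σ = (0.0143 − 0.05) / 4.5367 = -0.0357 / 4.5367 = -0.0079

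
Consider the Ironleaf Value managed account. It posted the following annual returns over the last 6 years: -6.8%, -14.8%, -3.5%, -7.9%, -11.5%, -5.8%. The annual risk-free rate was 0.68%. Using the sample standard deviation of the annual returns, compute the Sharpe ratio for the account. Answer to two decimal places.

-2.21

Mean return μ = -50.30 / 6 = -8.3833%
Sample σ = √[Σ(r − μ)² / 5] = √[84.1483 / 5] = √16.8297 = 4.1024%
Sharpe = (μ − rf) / σ = (-8.3833 − 0.68) / 4.1024 = -9.0633 / 4.1024 = -2.2093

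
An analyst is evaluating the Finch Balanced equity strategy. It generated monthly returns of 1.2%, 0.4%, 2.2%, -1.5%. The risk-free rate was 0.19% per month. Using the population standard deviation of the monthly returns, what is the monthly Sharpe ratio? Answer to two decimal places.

0.28

r̄ = (1.2 + 0.4 + 2.2 − 1.5) / 4 = 2.30 / 4 = 0.5750%
Population σ = √[Σ(r − r̄)² / 4] = √[7.3675 / 4] = √1.8419 = 1.3572%
Sharpe = (r̄ − rf) / σ = (0.5750 − 0.19) / 1.3572 = 0.3850 / 1.3572 = 0.2837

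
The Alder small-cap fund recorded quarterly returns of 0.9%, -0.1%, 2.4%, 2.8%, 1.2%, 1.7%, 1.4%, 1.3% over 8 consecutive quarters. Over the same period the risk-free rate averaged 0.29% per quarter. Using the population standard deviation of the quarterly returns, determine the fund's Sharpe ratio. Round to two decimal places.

r̄ = (0.9 − 0.1 + 2.4 + 2.8 + 1.2 + 1.7 + 1.4 + 1.3) / 8 = 1.4500%
Σ(r − r̄)² = 5.5800; population σ = √(5.5800/8) = 0.8352%
Sharpe = (r̄ − rf) / σ = (1.4500 − 0.29) / 0.8352 = 1.1600 / 0.8352 = 1.3889

1.39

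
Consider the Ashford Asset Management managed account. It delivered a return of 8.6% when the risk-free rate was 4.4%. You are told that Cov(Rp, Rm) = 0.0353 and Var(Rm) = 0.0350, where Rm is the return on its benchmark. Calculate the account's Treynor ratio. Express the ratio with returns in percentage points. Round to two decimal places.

4.16

β = Cov / Var = 0.0353 / 0.0350 = 1.0086
Treynor = (Rp − Rf) / β = (8.6% − 4.4%) / 1.0086 = 4.20 / 1.0086 = 4.1642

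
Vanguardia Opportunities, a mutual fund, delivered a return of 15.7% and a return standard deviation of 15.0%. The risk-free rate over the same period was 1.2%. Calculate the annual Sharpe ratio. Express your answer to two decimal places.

Sharpe = (Rp − Rf) / σp = (15.7% − 1.2%) / 15.0% = 14.50% / 15.0% = 0.9667

0.97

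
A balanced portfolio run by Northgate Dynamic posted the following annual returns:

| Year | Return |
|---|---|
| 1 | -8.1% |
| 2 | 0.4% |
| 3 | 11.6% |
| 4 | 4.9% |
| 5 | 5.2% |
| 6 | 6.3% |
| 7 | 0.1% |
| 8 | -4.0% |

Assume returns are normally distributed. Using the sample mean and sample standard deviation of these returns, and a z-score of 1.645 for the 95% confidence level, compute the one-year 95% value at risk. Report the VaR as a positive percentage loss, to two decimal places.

8.23

Mean return r̄ = 16.40 / 8 = 2.0500%
Σ(r − r̄)² = 273.4600; sample σ = √(273.4600/7) = 6.2503%
VaR = −(r̄ − z·σ) = −(2.0500 − 1.645 × 6.2503) = −(-8.2317) = 8.2317%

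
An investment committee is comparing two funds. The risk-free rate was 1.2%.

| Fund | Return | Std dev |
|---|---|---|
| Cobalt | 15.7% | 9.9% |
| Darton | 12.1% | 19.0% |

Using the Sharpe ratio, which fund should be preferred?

Cobalt

Cobalt: Sharpe ratio = (15.7% − 1.2%) / 9.9% = 1.465
Darton: Sharpe ratio = (12.1% − 1.2%) / 19.0% = 0.574
Highest: Cobalt (1.465).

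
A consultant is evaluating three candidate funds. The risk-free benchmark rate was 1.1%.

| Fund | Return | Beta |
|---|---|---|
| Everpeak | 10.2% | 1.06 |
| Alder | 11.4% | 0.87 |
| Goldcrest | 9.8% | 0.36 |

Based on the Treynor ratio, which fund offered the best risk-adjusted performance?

Everpeak: Treynor = (10.2% − 1.1%) / 1.06 = 8.585
Alder: Treynor = (11.4% − 1.1%) / 0.87 = 11.839
Goldcrest: Treynor = (9.8% − 1.1%) / 0.36 = 24.167
Highest: Goldcrest (24.167).

Goldcrest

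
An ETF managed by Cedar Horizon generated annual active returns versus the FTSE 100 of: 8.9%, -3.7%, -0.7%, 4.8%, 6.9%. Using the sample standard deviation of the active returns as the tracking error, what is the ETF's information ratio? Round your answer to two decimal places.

0.61

Mean return μ = 16.20 / 5 = 3.2400%
Sample σ = √[Σ(r − μ)² / 4] = √[111.5520 / 4] = √27.8880 = 5.2809%
IR = μ / tracking error = 3.2400 / 5.2809 = 0.6135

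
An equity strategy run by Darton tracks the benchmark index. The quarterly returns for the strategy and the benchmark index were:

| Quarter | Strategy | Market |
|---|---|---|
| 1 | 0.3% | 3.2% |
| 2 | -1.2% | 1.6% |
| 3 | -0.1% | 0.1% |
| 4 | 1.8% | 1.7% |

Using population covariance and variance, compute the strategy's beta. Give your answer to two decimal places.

0.16

r̄p = 0.2000%,  r̄m = 1.6500%
Cov = Σ(rp − r̄p)(rm − r̄m) / 4 = 0.1925
Var(rm) = Σ(rm − r̄m)² / 4 = 1.2025
β = Cov / Var = 0.1925 / 1.2025 = 0.1601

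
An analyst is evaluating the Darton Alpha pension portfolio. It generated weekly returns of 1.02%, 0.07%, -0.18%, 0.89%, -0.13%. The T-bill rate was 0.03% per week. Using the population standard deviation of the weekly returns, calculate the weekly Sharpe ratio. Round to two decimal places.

μ = (1.02 + 0.07 − 0.18 + 0.89 − 0.13) / 5 = 0.3340%
Population σ = √[Σ(r − μ)² / 5] = √[1.3289 / 5] = √0.2658 = 0.5156%
Sharpe = (μ − rf) / σ = (0.3340 − 0.03) / 0.5156 = 0.3040 / 0.5156 = 0.5896

0.59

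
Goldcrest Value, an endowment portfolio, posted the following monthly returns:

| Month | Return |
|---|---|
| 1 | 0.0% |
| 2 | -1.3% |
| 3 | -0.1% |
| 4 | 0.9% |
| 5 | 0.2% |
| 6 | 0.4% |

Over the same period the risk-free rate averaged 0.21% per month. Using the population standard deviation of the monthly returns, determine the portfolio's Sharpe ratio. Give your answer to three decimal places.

μ = (0 − 1.3 − 0.1 + 0.9 + 0.2 + 0.4) / 6 = 0.0167%
Σ(r − μ)² = (0 − 0.0167)² + (-1.3 − 0.0167)² + … = 2.7083
σ = √[2.7083 / 6] = 0.6719%
Sharpe = (μ − rf) / σ = (0.0167 − 0.21) / 0.6719 = -0.1933 / 0.6719 = -0.2877

-0.288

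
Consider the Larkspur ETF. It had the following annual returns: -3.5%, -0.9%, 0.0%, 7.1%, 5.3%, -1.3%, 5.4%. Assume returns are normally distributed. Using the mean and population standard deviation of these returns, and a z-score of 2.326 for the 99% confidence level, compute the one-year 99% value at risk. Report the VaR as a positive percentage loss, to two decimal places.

Mean return r̄ = 12.10 / 7 = 1.7286%
Population std dev = √[101.4943 / 7] = 3.8078%
VaR = −(r̄ − z·σ) = −(1.7286 − 2.326 × 3.8078) = −(-7.1283) = 7.1283%

7.13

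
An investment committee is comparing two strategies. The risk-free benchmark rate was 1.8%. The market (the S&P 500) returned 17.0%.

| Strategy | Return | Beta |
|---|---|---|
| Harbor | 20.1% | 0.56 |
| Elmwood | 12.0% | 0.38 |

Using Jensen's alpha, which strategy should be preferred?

Harbor

Harbor: α = 20.1% − [1.8% + 0.56 × (17.0% − 1.8%)] = 9.788
Elmwood: α = 12.0% − [1.8% + 0.38 × (17.0% − 1.8%)] = 4.424
Highest: Harbor (9.788).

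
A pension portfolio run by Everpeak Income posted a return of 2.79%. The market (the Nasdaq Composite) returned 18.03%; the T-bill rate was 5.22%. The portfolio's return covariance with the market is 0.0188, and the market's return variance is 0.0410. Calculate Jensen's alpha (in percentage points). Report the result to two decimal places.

β = Cov / Var = 0.0188 / 0.0410 = 0.4585
E[R] = Rf + β(Rm − Rf) = 5.22% + 0.4585 × (18.03% − 5.22%) = 11.0934%
α = Rp − E[R] = 2.79% − 11.0934% = -8.3034

-8.30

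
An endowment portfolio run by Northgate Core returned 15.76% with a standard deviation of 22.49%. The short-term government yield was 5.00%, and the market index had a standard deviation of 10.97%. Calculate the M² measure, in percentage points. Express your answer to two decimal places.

10.25

Sharpe = (Rp − Rf) / σp = (15.76% − 5.00%) / 22.49% = 0.4784
M² = Rf + Sharpe × σm = 5.00% + 0.4784 × 10.97% = 10.2480%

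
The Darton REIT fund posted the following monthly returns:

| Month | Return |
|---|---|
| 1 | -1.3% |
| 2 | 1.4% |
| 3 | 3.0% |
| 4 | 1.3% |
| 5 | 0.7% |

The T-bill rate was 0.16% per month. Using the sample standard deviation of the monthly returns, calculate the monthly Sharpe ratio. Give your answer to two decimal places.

μ = (-1.3 + 1.4 + 3 + 1.3 + 0.7) / 5 = 5.10 / 5 = 1.0200%
Σ(r − μ)² = (-1.3 − 1.0200)² + (1.4 − 1.0200)² + … = 9.6280
sample σ = √(9.6280 / 4) = √2.4070 = 1.5515%
Sharpe = (μ − rf) / σ = (1.0200 − 0.16) / 1.5515 = 0.8600 / 1.5515 = 0.5543

0.55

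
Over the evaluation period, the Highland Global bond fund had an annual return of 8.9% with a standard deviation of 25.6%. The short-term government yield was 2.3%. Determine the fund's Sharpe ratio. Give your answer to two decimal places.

Sharpe = (Rp − Rf) / σp = (8.9% − 2.3%) / 25.6% = 6.60% / 25.6% = 0.2578

0.26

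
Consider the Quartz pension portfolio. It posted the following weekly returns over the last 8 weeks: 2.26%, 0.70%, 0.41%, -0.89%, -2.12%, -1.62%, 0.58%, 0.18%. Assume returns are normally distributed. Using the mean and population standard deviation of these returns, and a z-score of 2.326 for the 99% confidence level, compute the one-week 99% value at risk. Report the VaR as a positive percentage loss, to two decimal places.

3.14

μ = (2.26 + 0.7 + 0.41 − 0.89 − 2.12 − 1.62 + 0.58 + 0.18) / 8 = -0.0625%
Σ(r − μ)² = (2.26 − (-0.0625))² + (0.7 − (-0.0625))² + (0.41 − (-0.0625))² + … = 14.0142
population σ = √(14.0142 / 8) = √1.7518 = 1.3236%
VaR = −(μ − z·σ) = −(-0.0625 − 2.326 × 1.3236) = −(-3.1412) = 3.1412%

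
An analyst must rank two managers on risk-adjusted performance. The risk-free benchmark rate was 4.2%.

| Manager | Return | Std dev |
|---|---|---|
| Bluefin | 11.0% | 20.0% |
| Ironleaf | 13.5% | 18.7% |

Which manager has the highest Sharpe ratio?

Ironleaf

Bluefin: Sharpe ratio = (11.0% − 4.2%) / 20.0% = 0.340
Ironleaf: Sharpe ratio = (13.5% − 4.2%) / 18.7% = 0.497
Highest: Ironleaf (0.497).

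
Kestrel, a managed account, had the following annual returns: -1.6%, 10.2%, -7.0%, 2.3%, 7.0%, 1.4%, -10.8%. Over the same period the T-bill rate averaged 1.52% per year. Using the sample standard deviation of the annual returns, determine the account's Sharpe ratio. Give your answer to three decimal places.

-0.177

r̄ = (-1.6 + 10.2 − 7 + 2.3 + 7 + 1.4 − 10.8) / 7 = 1.50 / 7 = 0.2143%
Σ(r − r̄)² = 328.1686; sample σ = √(328.1686/6) = 7.3956%
Sharpe = (r̄ − rf) / σ = (0.2143 − 1.52) / 7.3956 = -1.3057 / 7.3956 = -0.1766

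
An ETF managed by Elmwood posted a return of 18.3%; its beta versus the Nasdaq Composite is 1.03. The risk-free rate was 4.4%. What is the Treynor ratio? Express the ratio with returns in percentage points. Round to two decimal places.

13.50

Treynor = (Rp − Rf) / β = (18.3% − 4.4%) / 1.03 = 13.90 / 1.03 = 13.4951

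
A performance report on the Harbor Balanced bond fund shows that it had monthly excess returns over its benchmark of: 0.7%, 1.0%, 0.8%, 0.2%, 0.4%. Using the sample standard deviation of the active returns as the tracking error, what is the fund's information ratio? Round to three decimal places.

μ = (0.7 + 1 + 0.8 + 0.2 + 0.4) / 5 = 0.6200%
Sample σ = √[Σ(r − μ)² / 4] = √[0.4080 / 4] = √0.1020 = 0.3194%
IR = μ / tracking error = 0.6200 / 0.3194 = 1.9411

1.941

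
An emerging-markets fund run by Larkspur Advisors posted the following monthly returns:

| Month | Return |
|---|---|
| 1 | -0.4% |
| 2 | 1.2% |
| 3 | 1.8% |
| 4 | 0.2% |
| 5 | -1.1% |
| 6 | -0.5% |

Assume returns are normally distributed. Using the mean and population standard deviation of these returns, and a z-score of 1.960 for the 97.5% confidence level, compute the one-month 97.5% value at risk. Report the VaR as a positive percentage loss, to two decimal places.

1.78

Mean return μ = 1.20 / 6 = 0.2000%
Population σ = √[Σ(r − μ)² / 6] = √[6.1000 / 6] = √1.0167 = 1.0083%
VaR = −(μ − z·σ) = −(0.2000 − 1.960 × 1.0083) = −(-1.7763) = 1.7763%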